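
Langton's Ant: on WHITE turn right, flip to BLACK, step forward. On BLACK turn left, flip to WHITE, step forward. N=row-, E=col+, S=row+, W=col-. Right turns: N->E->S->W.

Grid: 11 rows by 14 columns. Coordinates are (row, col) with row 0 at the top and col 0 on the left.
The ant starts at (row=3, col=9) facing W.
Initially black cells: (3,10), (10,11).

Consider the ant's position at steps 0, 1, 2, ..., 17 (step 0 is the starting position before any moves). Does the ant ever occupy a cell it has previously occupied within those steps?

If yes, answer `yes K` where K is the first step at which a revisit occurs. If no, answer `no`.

Answer: yes 7

Derivation:
Step 1: on WHITE (3,9): turn R to N, flip to black, move to (2,9). |black|=3 — new cell
Step 2: on WHITE (2,9): turn R to E, flip to black, move to (2,10). |black|=4 — new cell
Step 3: on WHITE (2,10): turn R to S, flip to black, move to (3,10). |black|=5 — new cell
Step 4: on BLACK (3,10): turn L to E, flip to white, move to (3,11). |black|=4 — new cell
Step 5: on WHITE (3,11): turn R to S, flip to black, move to (4,11). |black|=5 — new cell
Step 6: on WHITE (4,11): turn R to W, flip to black, move to (4,10). |black|=6 — new cell
Step 7: on WHITE (4,10): turn R to N, flip to black, move to (3,10). |black|=7 — REVISIT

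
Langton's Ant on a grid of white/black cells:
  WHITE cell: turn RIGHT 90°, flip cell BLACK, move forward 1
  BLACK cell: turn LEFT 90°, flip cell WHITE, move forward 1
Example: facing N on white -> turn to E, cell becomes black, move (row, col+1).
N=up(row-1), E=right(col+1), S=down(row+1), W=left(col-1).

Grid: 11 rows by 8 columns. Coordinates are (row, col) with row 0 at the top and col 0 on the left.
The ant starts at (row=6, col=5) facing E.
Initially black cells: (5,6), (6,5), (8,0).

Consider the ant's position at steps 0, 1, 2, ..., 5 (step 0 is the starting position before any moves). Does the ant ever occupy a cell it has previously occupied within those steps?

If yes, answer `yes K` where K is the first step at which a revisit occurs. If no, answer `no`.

Step 1: on BLACK (6,5): turn L to N, flip to white, move to (5,5). |black|=2 — new cell
Step 2: on WHITE (5,5): turn R to E, flip to black, move to (5,6). |black|=3 — new cell
Step 3: on BLACK (5,6): turn L to N, flip to white, move to (4,6). |black|=2 — new cell
Step 4: on WHITE (4,6): turn R to E, flip to black, move to (4,7). |black|=3 — new cell
Step 5: on WHITE (4,7): turn R to S, flip to black, move to (5,7). |black|=4 — new cell
No revisit within 5 steps.

Answer: no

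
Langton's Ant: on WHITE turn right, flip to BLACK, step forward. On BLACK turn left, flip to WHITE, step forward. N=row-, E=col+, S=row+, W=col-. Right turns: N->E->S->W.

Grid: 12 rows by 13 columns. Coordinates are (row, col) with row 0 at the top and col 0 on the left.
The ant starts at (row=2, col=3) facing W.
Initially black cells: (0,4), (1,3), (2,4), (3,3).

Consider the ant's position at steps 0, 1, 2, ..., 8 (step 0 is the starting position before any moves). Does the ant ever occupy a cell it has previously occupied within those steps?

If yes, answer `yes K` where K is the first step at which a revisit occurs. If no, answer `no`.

Step 1: on WHITE (2,3): turn R to N, flip to black, move to (1,3). |black|=5 — new cell
Step 2: on BLACK (1,3): turn L to W, flip to white, move to (1,2). |black|=4 — new cell
Step 3: on WHITE (1,2): turn R to N, flip to black, move to (0,2). |black|=5 — new cell
Step 4: on WHITE (0,2): turn R to E, flip to black, move to (0,3). |black|=6 — new cell
Step 5: on WHITE (0,3): turn R to S, flip to black, move to (1,3). |black|=7 — REVISIT

Answer: yes 5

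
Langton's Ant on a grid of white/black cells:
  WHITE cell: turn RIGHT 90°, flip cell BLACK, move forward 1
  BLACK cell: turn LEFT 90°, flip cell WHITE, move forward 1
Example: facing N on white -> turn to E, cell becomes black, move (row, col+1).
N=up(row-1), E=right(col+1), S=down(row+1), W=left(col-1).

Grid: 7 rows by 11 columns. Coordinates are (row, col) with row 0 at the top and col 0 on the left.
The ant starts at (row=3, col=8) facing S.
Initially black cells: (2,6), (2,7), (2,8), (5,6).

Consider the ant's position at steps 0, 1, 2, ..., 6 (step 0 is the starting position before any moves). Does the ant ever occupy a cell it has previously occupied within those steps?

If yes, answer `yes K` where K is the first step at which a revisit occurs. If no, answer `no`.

Step 1: on WHITE (3,8): turn R to W, flip to black, move to (3,7). |black|=5 — new cell
Step 2: on WHITE (3,7): turn R to N, flip to black, move to (2,7). |black|=6 — new cell
Step 3: on BLACK (2,7): turn L to W, flip to white, move to (2,6). |black|=5 — new cell
Step 4: on BLACK (2,6): turn L to S, flip to white, move to (3,6). |black|=4 — new cell
Step 5: on WHITE (3,6): turn R to W, flip to black, move to (3,5). |black|=5 — new cell
Step 6: on WHITE (3,5): turn R to N, flip to black, move to (2,5). |black|=6 — new cell
No revisit within 6 steps.

Answer: no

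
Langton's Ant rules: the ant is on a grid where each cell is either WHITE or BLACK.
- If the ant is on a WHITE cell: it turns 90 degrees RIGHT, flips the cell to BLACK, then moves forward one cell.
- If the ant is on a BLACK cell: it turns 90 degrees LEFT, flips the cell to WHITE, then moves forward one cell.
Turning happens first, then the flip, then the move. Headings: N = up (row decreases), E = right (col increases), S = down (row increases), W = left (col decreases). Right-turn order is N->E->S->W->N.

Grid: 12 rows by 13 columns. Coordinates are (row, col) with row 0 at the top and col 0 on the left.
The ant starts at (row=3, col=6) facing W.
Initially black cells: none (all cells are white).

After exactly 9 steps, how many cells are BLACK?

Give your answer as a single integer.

Answer: 7

Derivation:
Step 1: on WHITE (3,6): turn R to N, flip to black, move to (2,6). |black|=1
Step 2: on WHITE (2,6): turn R to E, flip to black, move to (2,7). |black|=2
Step 3: on WHITE (2,7): turn R to S, flip to black, move to (3,7). |black|=3
Step 4: on WHITE (3,7): turn R to W, flip to black, move to (3,6). |black|=4
Step 5: on BLACK (3,6): turn L to S, flip to white, move to (4,6). |black|=3
Step 6: on WHITE (4,6): turn R to W, flip to black, move to (4,5). |black|=4
Step 7: on WHITE (4,5): turn R to N, flip to black, move to (3,5). |black|=5
Step 8: on WHITE (3,5): turn R to E, flip to black, move to (3,6). |black|=6
Step 9: on WHITE (3,6): turn R to S, flip to black, move to (4,6). |black|=7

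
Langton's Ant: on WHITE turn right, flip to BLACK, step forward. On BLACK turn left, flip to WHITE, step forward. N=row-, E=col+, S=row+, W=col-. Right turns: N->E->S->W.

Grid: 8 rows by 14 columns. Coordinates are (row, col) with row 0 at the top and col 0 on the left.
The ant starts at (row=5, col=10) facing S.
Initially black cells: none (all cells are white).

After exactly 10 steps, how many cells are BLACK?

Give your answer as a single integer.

Answer: 6

Derivation:
Step 1: on WHITE (5,10): turn R to W, flip to black, move to (5,9). |black|=1
Step 2: on WHITE (5,9): turn R to N, flip to black, move to (4,9). |black|=2
Step 3: on WHITE (4,9): turn R to E, flip to black, move to (4,10). |black|=3
Step 4: on WHITE (4,10): turn R to S, flip to black, move to (5,10). |black|=4
Step 5: on BLACK (5,10): turn L to E, flip to white, move to (5,11). |black|=3
Step 6: on WHITE (5,11): turn R to S, flip to black, move to (6,11). |black|=4
Step 7: on WHITE (6,11): turn R to W, flip to black, move to (6,10). |black|=5
Step 8: on WHITE (6,10): turn R to N, flip to black, move to (5,10). |black|=6
Step 9: on WHITE (5,10): turn R to E, flip to black, move to (5,11). |black|=7
Step 10: on BLACK (5,11): turn L to N, flip to white, move to (4,11). |black|=6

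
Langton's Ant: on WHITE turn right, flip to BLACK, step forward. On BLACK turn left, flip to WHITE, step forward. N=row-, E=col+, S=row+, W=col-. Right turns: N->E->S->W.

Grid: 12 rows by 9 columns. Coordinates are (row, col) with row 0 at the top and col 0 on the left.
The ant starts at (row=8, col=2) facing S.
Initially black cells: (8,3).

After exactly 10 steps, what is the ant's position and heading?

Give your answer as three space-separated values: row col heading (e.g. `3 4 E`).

Answer: 7 3 N

Derivation:
Step 1: on WHITE (8,2): turn R to W, flip to black, move to (8,1). |black|=2
Step 2: on WHITE (8,1): turn R to N, flip to black, move to (7,1). |black|=3
Step 3: on WHITE (7,1): turn R to E, flip to black, move to (7,2). |black|=4
Step 4: on WHITE (7,2): turn R to S, flip to black, move to (8,2). |black|=5
Step 5: on BLACK (8,2): turn L to E, flip to white, move to (8,3). |black|=4
Step 6: on BLACK (8,3): turn L to N, flip to white, move to (7,3). |black|=3
Step 7: on WHITE (7,3): turn R to E, flip to black, move to (7,4). |black|=4
Step 8: on WHITE (7,4): turn R to S, flip to black, move to (8,4). |black|=5
Step 9: on WHITE (8,4): turn R to W, flip to black, move to (8,3). |black|=6
Step 10: on WHITE (8,3): turn R to N, flip to black, move to (7,3). |black|=7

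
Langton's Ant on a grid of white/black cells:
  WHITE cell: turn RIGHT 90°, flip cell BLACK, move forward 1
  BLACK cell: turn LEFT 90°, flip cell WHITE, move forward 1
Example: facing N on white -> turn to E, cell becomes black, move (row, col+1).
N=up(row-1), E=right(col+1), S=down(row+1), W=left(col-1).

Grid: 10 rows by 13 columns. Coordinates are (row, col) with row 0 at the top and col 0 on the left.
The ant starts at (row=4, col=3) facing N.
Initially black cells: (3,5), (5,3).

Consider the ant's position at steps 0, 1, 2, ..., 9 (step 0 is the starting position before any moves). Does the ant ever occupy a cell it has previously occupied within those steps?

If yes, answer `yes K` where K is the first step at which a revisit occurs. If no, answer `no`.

Step 1: on WHITE (4,3): turn R to E, flip to black, move to (4,4). |black|=3 — new cell
Step 2: on WHITE (4,4): turn R to S, flip to black, move to (5,4). |black|=4 — new cell
Step 3: on WHITE (5,4): turn R to W, flip to black, move to (5,3). |black|=5 — new cell
Step 4: on BLACK (5,3): turn L to S, flip to white, move to (6,3). |black|=4 — new cell
Step 5: on WHITE (6,3): turn R to W, flip to black, move to (6,2). |black|=5 — new cell
Step 6: on WHITE (6,2): turn R to N, flip to black, move to (5,2). |black|=6 — new cell
Step 7: on WHITE (5,2): turn R to E, flip to black, move to (5,3). |black|=7 — REVISIT

Answer: yes 7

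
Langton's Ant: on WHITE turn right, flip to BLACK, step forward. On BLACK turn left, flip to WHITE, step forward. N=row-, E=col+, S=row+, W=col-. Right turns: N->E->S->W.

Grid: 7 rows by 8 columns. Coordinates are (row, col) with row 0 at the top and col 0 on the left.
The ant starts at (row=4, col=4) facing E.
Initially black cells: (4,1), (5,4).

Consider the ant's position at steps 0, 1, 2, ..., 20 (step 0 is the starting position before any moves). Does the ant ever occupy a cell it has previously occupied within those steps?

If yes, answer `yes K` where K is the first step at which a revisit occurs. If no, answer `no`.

Step 1: on WHITE (4,4): turn R to S, flip to black, move to (5,4). |black|=3 — new cell
Step 2: on BLACK (5,4): turn L to E, flip to white, move to (5,5). |black|=2 — new cell
Step 3: on WHITE (5,5): turn R to S, flip to black, move to (6,5). |black|=3 — new cell
Step 4: on WHITE (6,5): turn R to W, flip to black, move to (6,4). |black|=4 — new cell
Step 5: on WHITE (6,4): turn R to N, flip to black, move to (5,4). |black|=5 — REVISIT

Answer: yes 5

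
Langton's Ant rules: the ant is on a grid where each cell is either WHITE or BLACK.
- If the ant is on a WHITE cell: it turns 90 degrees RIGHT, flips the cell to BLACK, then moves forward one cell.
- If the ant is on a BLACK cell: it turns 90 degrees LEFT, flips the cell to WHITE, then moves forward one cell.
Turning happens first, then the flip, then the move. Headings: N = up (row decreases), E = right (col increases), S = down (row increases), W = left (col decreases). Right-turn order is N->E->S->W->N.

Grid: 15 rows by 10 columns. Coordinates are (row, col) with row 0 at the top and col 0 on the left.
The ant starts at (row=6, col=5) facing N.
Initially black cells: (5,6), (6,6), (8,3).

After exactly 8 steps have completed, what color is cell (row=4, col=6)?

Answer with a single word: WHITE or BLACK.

Step 1: on WHITE (6,5): turn R to E, flip to black, move to (6,6). |black|=4
Step 2: on BLACK (6,6): turn L to N, flip to white, move to (5,6). |black|=3
Step 3: on BLACK (5,6): turn L to W, flip to white, move to (5,5). |black|=2
Step 4: on WHITE (5,5): turn R to N, flip to black, move to (4,5). |black|=3
Step 5: on WHITE (4,5): turn R to E, flip to black, move to (4,6). |black|=4
Step 6: on WHITE (4,6): turn R to S, flip to black, move to (5,6). |black|=5
Step 7: on WHITE (5,6): turn R to W, flip to black, move to (5,5). |black|=6
Step 8: on BLACK (5,5): turn L to S, flip to white, move to (6,5). |black|=5

Answer: BLACK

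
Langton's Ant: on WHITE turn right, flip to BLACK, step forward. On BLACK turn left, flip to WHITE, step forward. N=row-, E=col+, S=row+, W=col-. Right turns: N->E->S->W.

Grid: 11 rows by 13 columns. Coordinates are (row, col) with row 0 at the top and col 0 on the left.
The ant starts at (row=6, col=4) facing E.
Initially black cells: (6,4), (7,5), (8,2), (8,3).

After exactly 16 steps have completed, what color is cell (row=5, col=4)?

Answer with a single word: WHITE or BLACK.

Step 1: on BLACK (6,4): turn L to N, flip to white, move to (5,4). |black|=3
Step 2: on WHITE (5,4): turn R to E, flip to black, move to (5,5). |black|=4
Step 3: on WHITE (5,5): turn R to S, flip to black, move to (6,5). |black|=5
Step 4: on WHITE (6,5): turn R to W, flip to black, move to (6,4). |black|=6
Step 5: on WHITE (6,4): turn R to N, flip to black, move to (5,4). |black|=7
Step 6: on BLACK (5,4): turn L to W, flip to white, move to (5,3). |black|=6
Step 7: on WHITE (5,3): turn R to N, flip to black, move to (4,3). |black|=7
Step 8: on WHITE (4,3): turn R to E, flip to black, move to (4,4). |black|=8
Step 9: on WHITE (4,4): turn R to S, flip to black, move to (5,4). |black|=9
Step 10: on WHITE (5,4): turn R to W, flip to black, move to (5,3). |black|=10
Step 11: on BLACK (5,3): turn L to S, flip to white, move to (6,3). |black|=9
Step 12: on WHITE (6,3): turn R to W, flip to black, move to (6,2). |black|=10
Step 13: on WHITE (6,2): turn R to N, flip to black, move to (5,2). |black|=11
Step 14: on WHITE (5,2): turn R to E, flip to black, move to (5,3). |black|=12
Step 15: on WHITE (5,3): turn R to S, flip to black, move to (6,3). |black|=13
Step 16: on BLACK (6,3): turn L to E, flip to white, move to (6,4). |black|=12

Answer: BLACK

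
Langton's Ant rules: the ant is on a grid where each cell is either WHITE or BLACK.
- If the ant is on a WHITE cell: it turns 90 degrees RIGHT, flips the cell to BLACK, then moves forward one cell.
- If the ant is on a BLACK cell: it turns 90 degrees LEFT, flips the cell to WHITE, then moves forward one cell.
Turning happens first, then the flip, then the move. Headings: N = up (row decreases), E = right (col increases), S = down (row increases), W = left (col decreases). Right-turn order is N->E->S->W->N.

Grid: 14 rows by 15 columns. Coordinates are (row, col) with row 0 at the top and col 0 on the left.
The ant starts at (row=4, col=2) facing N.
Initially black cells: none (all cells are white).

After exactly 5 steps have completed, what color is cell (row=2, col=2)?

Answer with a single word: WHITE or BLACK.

Answer: WHITE

Derivation:
Step 1: on WHITE (4,2): turn R to E, flip to black, move to (4,3). |black|=1
Step 2: on WHITE (4,3): turn R to S, flip to black, move to (5,3). |black|=2
Step 3: on WHITE (5,3): turn R to W, flip to black, move to (5,2). |black|=3
Step 4: on WHITE (5,2): turn R to N, flip to black, move to (4,2). |black|=4
Step 5: on BLACK (4,2): turn L to W, flip to white, move to (4,1). |black|=3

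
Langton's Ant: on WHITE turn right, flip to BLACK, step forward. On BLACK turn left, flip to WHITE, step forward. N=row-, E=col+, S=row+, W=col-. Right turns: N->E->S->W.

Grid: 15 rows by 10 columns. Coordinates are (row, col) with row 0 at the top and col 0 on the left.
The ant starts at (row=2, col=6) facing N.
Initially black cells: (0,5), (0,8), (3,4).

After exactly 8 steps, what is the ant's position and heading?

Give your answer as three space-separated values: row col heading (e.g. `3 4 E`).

Answer: 2 6 S

Derivation:
Step 1: on WHITE (2,6): turn R to E, flip to black, move to (2,7). |black|=4
Step 2: on WHITE (2,7): turn R to S, flip to black, move to (3,7). |black|=5
Step 3: on WHITE (3,7): turn R to W, flip to black, move to (3,6). |black|=6
Step 4: on WHITE (3,6): turn R to N, flip to black, move to (2,6). |black|=7
Step 5: on BLACK (2,6): turn L to W, flip to white, move to (2,5). |black|=6
Step 6: on WHITE (2,5): turn R to N, flip to black, move to (1,5). |black|=7
Step 7: on WHITE (1,5): turn R to E, flip to black, move to (1,6). |black|=8
Step 8: on WHITE (1,6): turn R to S, flip to black, move to (2,6). |black|=9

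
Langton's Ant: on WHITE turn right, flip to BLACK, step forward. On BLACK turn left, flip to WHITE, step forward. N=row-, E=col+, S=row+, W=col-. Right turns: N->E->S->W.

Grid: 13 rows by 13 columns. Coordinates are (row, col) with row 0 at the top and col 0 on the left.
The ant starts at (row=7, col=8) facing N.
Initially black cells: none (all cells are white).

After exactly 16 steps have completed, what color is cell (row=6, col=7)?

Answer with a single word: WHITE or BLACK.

Answer: BLACK

Derivation:
Step 1: on WHITE (7,8): turn R to E, flip to black, move to (7,9). |black|=1
Step 2: on WHITE (7,9): turn R to S, flip to black, move to (8,9). |black|=2
Step 3: on WHITE (8,9): turn R to W, flip to black, move to (8,8). |black|=3
Step 4: on WHITE (8,8): turn R to N, flip to black, move to (7,8). |black|=4
Step 5: on BLACK (7,8): turn L to W, flip to white, move to (7,7). |black|=3
Step 6: on WHITE (7,7): turn R to N, flip to black, move to (6,7). |black|=4
Step 7: on WHITE (6,7): turn R to E, flip to black, move to (6,8). |black|=5
Step 8: on WHITE (6,8): turn R to S, flip to black, move to (7,8). |black|=6
Step 9: on WHITE (7,8): turn R to W, flip to black, move to (7,7). |black|=7
Step 10: on BLACK (7,7): turn L to S, flip to white, move to (8,7). |black|=6
Step 11: on WHITE (8,7): turn R to W, flip to black, move to (8,6). |black|=7
Step 12: on WHITE (8,6): turn R to N, flip to black, move to (7,6). |black|=8
Step 13: on WHITE (7,6): turn R to E, flip to black, move to (7,7). |black|=9
Step 14: on WHITE (7,7): turn R to S, flip to black, move to (8,7). |black|=10
Step 15: on BLACK (8,7): turn L to E, flip to white, move to (8,8). |black|=9
Step 16: on BLACK (8,8): turn L to N, flip to white, move to (7,8). |black|=8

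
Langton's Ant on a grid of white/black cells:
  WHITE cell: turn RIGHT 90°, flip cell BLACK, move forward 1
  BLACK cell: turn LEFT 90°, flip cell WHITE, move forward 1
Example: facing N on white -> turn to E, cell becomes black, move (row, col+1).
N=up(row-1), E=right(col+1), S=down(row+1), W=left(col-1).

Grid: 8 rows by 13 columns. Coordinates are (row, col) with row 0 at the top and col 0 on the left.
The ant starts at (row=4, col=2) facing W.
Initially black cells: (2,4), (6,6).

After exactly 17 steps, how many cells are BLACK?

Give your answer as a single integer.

Answer: 9

Derivation:
Step 1: on WHITE (4,2): turn R to N, flip to black, move to (3,2). |black|=3
Step 2: on WHITE (3,2): turn R to E, flip to black, move to (3,3). |black|=4
Step 3: on WHITE (3,3): turn R to S, flip to black, move to (4,3). |black|=5
Step 4: on WHITE (4,3): turn R to W, flip to black, move to (4,2). |black|=6
Step 5: on BLACK (4,2): turn L to S, flip to white, move to (5,2). |black|=5
Step 6: on WHITE (5,2): turn R to W, flip to black, move to (5,1). |black|=6
Step 7: on WHITE (5,1): turn R to N, flip to black, move to (4,1). |black|=7
Step 8: on WHITE (4,1): turn R to E, flip to black, move to (4,2). |black|=8
Step 9: on WHITE (4,2): turn R to S, flip to black, move to (5,2). |black|=9
Step 10: on BLACK (5,2): turn L to E, flip to white, move to (5,3). |black|=8
Step 11: on WHITE (5,3): turn R to S, flip to black, move to (6,3). |black|=9
Step 12: on WHITE (6,3): turn R to W, flip to black, move to (6,2). |black|=10
Step 13: on WHITE (6,2): turn R to N, flip to black, move to (5,2). |black|=11
Step 14: on WHITE (5,2): turn R to E, flip to black, move to (5,3). |black|=12
Step 15: on BLACK (5,3): turn L to N, flip to white, move to (4,3). |black|=11
Step 16: on BLACK (4,3): turn L to W, flip to white, move to (4,2). |black|=10
Step 17: on BLACK (4,2): turn L to S, flip to white, move to (5,2). |black|=9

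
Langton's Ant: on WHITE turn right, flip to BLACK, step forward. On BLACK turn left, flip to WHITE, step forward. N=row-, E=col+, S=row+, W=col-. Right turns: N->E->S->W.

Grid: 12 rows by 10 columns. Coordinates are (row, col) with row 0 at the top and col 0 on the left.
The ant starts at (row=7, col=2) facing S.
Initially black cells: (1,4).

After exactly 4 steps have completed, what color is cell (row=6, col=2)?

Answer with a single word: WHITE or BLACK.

Step 1: on WHITE (7,2): turn R to W, flip to black, move to (7,1). |black|=2
Step 2: on WHITE (7,1): turn R to N, flip to black, move to (6,1). |black|=3
Step 3: on WHITE (6,1): turn R to E, flip to black, move to (6,2). |black|=4
Step 4: on WHITE (6,2): turn R to S, flip to black, move to (7,2). |black|=5

Answer: BLACK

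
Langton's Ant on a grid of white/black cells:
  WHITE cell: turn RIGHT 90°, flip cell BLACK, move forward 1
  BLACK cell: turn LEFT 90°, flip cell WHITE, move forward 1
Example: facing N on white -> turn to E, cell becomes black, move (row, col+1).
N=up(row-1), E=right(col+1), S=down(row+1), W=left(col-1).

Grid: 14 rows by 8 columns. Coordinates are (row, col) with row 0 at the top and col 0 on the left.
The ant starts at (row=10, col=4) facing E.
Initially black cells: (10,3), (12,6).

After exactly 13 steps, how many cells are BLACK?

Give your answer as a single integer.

Answer: 11

Derivation:
Step 1: on WHITE (10,4): turn R to S, flip to black, move to (11,4). |black|=3
Step 2: on WHITE (11,4): turn R to W, flip to black, move to (11,3). |black|=4
Step 3: on WHITE (11,3): turn R to N, flip to black, move to (10,3). |black|=5
Step 4: on BLACK (10,3): turn L to W, flip to white, move to (10,2). |black|=4
Step 5: on WHITE (10,2): turn R to N, flip to black, move to (9,2). |black|=5
Step 6: on WHITE (9,2): turn R to E, flip to black, move to (9,3). |black|=6
Step 7: on WHITE (9,3): turn R to S, flip to black, move to (10,3). |black|=7
Step 8: on WHITE (10,3): turn R to W, flip to black, move to (10,2). |black|=8
Step 9: on BLACK (10,2): turn L to S, flip to white, move to (11,2). |black|=7
Step 10: on WHITE (11,2): turn R to W, flip to black, move to (11,1). |black|=8
Step 11: on WHITE (11,1): turn R to N, flip to black, move to (10,1). |black|=9
Step 12: on WHITE (10,1): turn R to E, flip to black, move to (10,2). |black|=10
Step 13: on WHITE (10,2): turn R to S, flip to black, move to (11,2). |black|=11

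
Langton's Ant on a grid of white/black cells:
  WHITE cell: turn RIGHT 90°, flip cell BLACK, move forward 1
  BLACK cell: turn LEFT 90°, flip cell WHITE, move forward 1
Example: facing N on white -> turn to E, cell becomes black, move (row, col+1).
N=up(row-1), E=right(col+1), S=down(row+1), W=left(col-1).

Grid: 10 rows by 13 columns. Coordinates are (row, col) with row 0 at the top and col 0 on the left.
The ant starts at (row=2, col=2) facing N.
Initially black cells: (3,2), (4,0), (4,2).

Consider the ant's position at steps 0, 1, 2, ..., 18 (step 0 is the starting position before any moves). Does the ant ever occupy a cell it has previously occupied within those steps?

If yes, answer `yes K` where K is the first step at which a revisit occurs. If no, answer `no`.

Step 1: on WHITE (2,2): turn R to E, flip to black, move to (2,3). |black|=4 — new cell
Step 2: on WHITE (2,3): turn R to S, flip to black, move to (3,3). |black|=5 — new cell
Step 3: on WHITE (3,3): turn R to W, flip to black, move to (3,2). |black|=6 — new cell
Step 4: on BLACK (3,2): turn L to S, flip to white, move to (4,2). |black|=5 — new cell
Step 5: on BLACK (4,2): turn L to E, flip to white, move to (4,3). |black|=4 — new cell
Step 6: on WHITE (4,3): turn R to S, flip to black, move to (5,3). |black|=5 — new cell
Step 7: on WHITE (5,3): turn R to W, flip to black, move to (5,2). |black|=6 — new cell
Step 8: on WHITE (5,2): turn R to N, flip to black, move to (4,2). |black|=7 — REVISIT

Answer: yes 8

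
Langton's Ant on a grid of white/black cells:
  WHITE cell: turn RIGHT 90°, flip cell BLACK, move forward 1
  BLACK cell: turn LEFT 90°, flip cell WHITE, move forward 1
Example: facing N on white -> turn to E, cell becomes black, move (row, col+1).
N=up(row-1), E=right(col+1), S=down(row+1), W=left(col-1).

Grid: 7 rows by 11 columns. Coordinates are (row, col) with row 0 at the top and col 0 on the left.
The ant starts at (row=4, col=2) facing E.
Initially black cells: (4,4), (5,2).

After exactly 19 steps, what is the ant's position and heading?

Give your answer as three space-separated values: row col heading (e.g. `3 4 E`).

Answer: 4 3 S

Derivation:
Step 1: on WHITE (4,2): turn R to S, flip to black, move to (5,2). |black|=3
Step 2: on BLACK (5,2): turn L to E, flip to white, move to (5,3). |black|=2
Step 3: on WHITE (5,3): turn R to S, flip to black, move to (6,3). |black|=3
Step 4: on WHITE (6,3): turn R to W, flip to black, move to (6,2). |black|=4
Step 5: on WHITE (6,2): turn R to N, flip to black, move to (5,2). |black|=5
Step 6: on WHITE (5,2): turn R to E, flip to black, move to (5,3). |black|=6
Step 7: on BLACK (5,3): turn L to N, flip to white, move to (4,3). |black|=5
Step 8: on WHITE (4,3): turn R to E, flip to black, move to (4,4). |black|=6
Step 9: on BLACK (4,4): turn L to N, flip to white, move to (3,4). |black|=5
Step 10: on WHITE (3,4): turn R to E, flip to black, move to (3,5). |black|=6
Step 11: on WHITE (3,5): turn R to S, flip to black, move to (4,5). |black|=7
Step 12: on WHITE (4,5): turn R to W, flip to black, move to (4,4). |black|=8
Step 13: on WHITE (4,4): turn R to N, flip to black, move to (3,4). |black|=9
Step 14: on BLACK (3,4): turn L to W, flip to white, move to (3,3). |black|=8
Step 15: on WHITE (3,3): turn R to N, flip to black, move to (2,3). |black|=9
Step 16: on WHITE (2,3): turn R to E, flip to black, move to (2,4). |black|=10
Step 17: on WHITE (2,4): turn R to S, flip to black, move to (3,4). |black|=11
Step 18: on WHITE (3,4): turn R to W, flip to black, move to (3,3). |black|=12
Step 19: on BLACK (3,3): turn L to S, flip to white, move to (4,3). |black|=11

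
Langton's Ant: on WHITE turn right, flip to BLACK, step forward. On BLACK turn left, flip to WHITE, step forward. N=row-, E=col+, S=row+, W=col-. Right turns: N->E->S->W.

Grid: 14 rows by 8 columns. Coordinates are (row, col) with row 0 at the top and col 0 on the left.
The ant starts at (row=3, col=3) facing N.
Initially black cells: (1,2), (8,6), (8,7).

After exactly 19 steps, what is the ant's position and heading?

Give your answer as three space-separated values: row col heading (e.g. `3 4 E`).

Answer: 4 1 W

Derivation:
Step 1: on WHITE (3,3): turn R to E, flip to black, move to (3,4). |black|=4
Step 2: on WHITE (3,4): turn R to S, flip to black, move to (4,4). |black|=5
Step 3: on WHITE (4,4): turn R to W, flip to black, move to (4,3). |black|=6
Step 4: on WHITE (4,3): turn R to N, flip to black, move to (3,3). |black|=7
Step 5: on BLACK (3,3): turn L to W, flip to white, move to (3,2). |black|=6
Step 6: on WHITE (3,2): turn R to N, flip to black, move to (2,2). |black|=7
Step 7: on WHITE (2,2): turn R to E, flip to black, move to (2,3). |black|=8
Step 8: on WHITE (2,3): turn R to S, flip to black, move to (3,3). |black|=9
Step 9: on WHITE (3,3): turn R to W, flip to black, move to (3,2). |black|=10
Step 10: on BLACK (3,2): turn L to S, flip to white, move to (4,2). |black|=9
Step 11: on WHITE (4,2): turn R to W, flip to black, move to (4,1). |black|=10
Step 12: on WHITE (4,1): turn R to N, flip to black, move to (3,1). |black|=11
Step 13: on WHITE (3,1): turn R to E, flip to black, move to (3,2). |black|=12
Step 14: on WHITE (3,2): turn R to S, flip to black, move to (4,2). |black|=13
Step 15: on BLACK (4,2): turn L to E, flip to white, move to (4,3). |black|=12
Step 16: on BLACK (4,3): turn L to N, flip to white, move to (3,3). |black|=11
Step 17: on BLACK (3,3): turn L to W, flip to white, move to (3,2). |black|=10
Step 18: on BLACK (3,2): turn L to S, flip to white, move to (4,2). |black|=9
Step 19: on WHITE (4,2): turn R to W, flip to black, move to (4,1). |black|=10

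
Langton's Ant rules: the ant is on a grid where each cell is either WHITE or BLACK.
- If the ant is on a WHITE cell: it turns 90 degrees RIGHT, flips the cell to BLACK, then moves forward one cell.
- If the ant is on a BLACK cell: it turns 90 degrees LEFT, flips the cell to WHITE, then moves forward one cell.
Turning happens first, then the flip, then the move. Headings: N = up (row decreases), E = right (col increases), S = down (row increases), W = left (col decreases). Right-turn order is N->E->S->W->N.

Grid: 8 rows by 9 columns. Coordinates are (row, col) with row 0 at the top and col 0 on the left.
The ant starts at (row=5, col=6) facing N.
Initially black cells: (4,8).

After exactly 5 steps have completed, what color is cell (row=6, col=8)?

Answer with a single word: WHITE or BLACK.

Answer: WHITE

Derivation:
Step 1: on WHITE (5,6): turn R to E, flip to black, move to (5,7). |black|=2
Step 2: on WHITE (5,7): turn R to S, flip to black, move to (6,7). |black|=3
Step 3: on WHITE (6,7): turn R to W, flip to black, move to (6,6). |black|=4
Step 4: on WHITE (6,6): turn R to N, flip to black, move to (5,6). |black|=5
Step 5: on BLACK (5,6): turn L to W, flip to white, move to (5,5). |black|=4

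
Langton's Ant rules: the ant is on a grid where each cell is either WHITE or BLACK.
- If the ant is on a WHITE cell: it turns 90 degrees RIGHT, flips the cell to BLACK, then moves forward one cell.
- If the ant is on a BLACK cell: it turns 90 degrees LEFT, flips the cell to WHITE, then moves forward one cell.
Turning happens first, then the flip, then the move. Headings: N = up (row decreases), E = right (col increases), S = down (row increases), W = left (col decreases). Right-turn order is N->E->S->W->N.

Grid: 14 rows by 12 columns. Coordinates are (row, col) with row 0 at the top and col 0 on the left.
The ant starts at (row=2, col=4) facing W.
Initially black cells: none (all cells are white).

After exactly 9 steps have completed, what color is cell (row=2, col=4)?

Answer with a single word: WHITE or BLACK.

Answer: BLACK

Derivation:
Step 1: on WHITE (2,4): turn R to N, flip to black, move to (1,4). |black|=1
Step 2: on WHITE (1,4): turn R to E, flip to black, move to (1,5). |black|=2
Step 3: on WHITE (1,5): turn R to S, flip to black, move to (2,5). |black|=3
Step 4: on WHITE (2,5): turn R to W, flip to black, move to (2,4). |black|=4
Step 5: on BLACK (2,4): turn L to S, flip to white, move to (3,4). |black|=3
Step 6: on WHITE (3,4): turn R to W, flip to black, move to (3,3). |black|=4
Step 7: on WHITE (3,3): turn R to N, flip to black, move to (2,3). |black|=5
Step 8: on WHITE (2,3): turn R to E, flip to black, move to (2,4). |black|=6
Step 9: on WHITE (2,4): turn R to S, flip to black, move to (3,4). |black|=7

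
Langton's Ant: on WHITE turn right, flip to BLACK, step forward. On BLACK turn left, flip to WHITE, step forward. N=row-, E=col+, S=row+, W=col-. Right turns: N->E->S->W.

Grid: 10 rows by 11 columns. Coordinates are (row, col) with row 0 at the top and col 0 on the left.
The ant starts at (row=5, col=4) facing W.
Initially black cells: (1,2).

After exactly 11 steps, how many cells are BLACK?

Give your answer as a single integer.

Answer: 8

Derivation:
Step 1: on WHITE (5,4): turn R to N, flip to black, move to (4,4). |black|=2
Step 2: on WHITE (4,4): turn R to E, flip to black, move to (4,5). |black|=3
Step 3: on WHITE (4,5): turn R to S, flip to black, move to (5,5). |black|=4
Step 4: on WHITE (5,5): turn R to W, flip to black, move to (5,4). |black|=5
Step 5: on BLACK (5,4): turn L to S, flip to white, move to (6,4). |black|=4
Step 6: on WHITE (6,4): turn R to W, flip to black, move to (6,3). |black|=5
Step 7: on WHITE (6,3): turn R to N, flip to black, move to (5,3). |black|=6
Step 8: on WHITE (5,3): turn R to E, flip to black, move to (5,4). |black|=7
Step 9: on WHITE (5,4): turn R to S, flip to black, move to (6,4). |black|=8
Step 10: on BLACK (6,4): turn L to E, flip to white, move to (6,5). |black|=7
Step 11: on WHITE (6,5): turn R to S, flip to black, move to (7,5). |black|=8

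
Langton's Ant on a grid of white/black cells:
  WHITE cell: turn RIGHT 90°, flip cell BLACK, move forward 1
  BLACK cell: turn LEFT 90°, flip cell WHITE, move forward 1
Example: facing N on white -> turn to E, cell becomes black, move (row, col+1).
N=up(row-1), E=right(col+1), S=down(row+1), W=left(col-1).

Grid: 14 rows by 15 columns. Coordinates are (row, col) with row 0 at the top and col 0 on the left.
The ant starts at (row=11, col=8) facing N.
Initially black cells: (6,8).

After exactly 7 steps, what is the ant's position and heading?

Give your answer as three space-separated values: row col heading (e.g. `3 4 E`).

Answer: 10 8 E

Derivation:
Step 1: on WHITE (11,8): turn R to E, flip to black, move to (11,9). |black|=2
Step 2: on WHITE (11,9): turn R to S, flip to black, move to (12,9). |black|=3
Step 3: on WHITE (12,9): turn R to W, flip to black, move to (12,8). |black|=4
Step 4: on WHITE (12,8): turn R to N, flip to black, move to (11,8). |black|=5
Step 5: on BLACK (11,8): turn L to W, flip to white, move to (11,7). |black|=4
Step 6: on WHITE (11,7): turn R to N, flip to black, move to (10,7). |black|=5
Step 7: on WHITE (10,7): turn R to E, flip to black, move to (10,8). |black|=6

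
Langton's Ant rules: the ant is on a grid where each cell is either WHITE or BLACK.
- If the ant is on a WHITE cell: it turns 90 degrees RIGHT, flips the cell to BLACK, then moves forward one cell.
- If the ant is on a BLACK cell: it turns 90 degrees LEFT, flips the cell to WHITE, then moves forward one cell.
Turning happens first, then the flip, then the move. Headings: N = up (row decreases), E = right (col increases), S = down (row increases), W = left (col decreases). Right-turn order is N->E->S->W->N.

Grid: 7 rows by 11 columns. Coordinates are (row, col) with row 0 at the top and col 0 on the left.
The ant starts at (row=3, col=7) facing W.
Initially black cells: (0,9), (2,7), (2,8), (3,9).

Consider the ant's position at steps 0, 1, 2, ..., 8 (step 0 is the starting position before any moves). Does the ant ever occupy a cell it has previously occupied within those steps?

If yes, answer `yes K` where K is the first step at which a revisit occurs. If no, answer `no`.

Step 1: on WHITE (3,7): turn R to N, flip to black, move to (2,7). |black|=5 — new cell
Step 2: on BLACK (2,7): turn L to W, flip to white, move to (2,6). |black|=4 — new cell
Step 3: on WHITE (2,6): turn R to N, flip to black, move to (1,6). |black|=5 — new cell
Step 4: on WHITE (1,6): turn R to E, flip to black, move to (1,7). |black|=6 — new cell
Step 5: on WHITE (1,7): turn R to S, flip to black, move to (2,7). |black|=7 — REVISIT

Answer: yes 5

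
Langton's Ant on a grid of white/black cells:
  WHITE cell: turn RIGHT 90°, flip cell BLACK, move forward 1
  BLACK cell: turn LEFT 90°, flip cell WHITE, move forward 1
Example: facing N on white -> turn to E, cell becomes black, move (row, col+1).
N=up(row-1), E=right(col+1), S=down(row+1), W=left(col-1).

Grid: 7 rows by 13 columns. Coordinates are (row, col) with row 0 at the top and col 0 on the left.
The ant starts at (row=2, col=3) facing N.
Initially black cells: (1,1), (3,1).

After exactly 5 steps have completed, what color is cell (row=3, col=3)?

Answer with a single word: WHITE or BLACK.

Step 1: on WHITE (2,3): turn R to E, flip to black, move to (2,4). |black|=3
Step 2: on WHITE (2,4): turn R to S, flip to black, move to (3,4). |black|=4
Step 3: on WHITE (3,4): turn R to W, flip to black, move to (3,3). |black|=5
Step 4: on WHITE (3,3): turn R to N, flip to black, move to (2,3). |black|=6
Step 5: on BLACK (2,3): turn L to W, flip to white, move to (2,2). |black|=5

Answer: BLACK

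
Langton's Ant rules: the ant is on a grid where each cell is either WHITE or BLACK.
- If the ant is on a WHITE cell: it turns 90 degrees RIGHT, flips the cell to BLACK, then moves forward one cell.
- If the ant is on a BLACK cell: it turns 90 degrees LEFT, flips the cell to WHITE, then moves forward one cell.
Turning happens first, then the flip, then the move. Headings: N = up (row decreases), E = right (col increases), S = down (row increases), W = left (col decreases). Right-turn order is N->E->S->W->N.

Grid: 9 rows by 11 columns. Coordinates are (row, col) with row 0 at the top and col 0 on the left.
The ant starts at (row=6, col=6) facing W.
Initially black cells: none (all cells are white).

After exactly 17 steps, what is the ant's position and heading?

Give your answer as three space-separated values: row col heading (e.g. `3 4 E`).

Step 1: on WHITE (6,6): turn R to N, flip to black, move to (5,6). |black|=1
Step 2: on WHITE (5,6): turn R to E, flip to black, move to (5,7). |black|=2
Step 3: on WHITE (5,7): turn R to S, flip to black, move to (6,7). |black|=3
Step 4: on WHITE (6,7): turn R to W, flip to black, move to (6,6). |black|=4
Step 5: on BLACK (6,6): turn L to S, flip to white, move to (7,6). |black|=3
Step 6: on WHITE (7,6): turn R to W, flip to black, move to (7,5). |black|=4
Step 7: on WHITE (7,5): turn R to N, flip to black, move to (6,5). |black|=5
Step 8: on WHITE (6,5): turn R to E, flip to black, move to (6,6). |black|=6
Step 9: on WHITE (6,6): turn R to S, flip to black, move to (7,6). |black|=7
Step 10: on BLACK (7,6): turn L to E, flip to white, move to (7,7). |black|=6
Step 11: on WHITE (7,7): turn R to S, flip to black, move to (8,7). |black|=7
Step 12: on WHITE (8,7): turn R to W, flip to black, move to (8,6). |black|=8
Step 13: on WHITE (8,6): turn R to N, flip to black, move to (7,6). |black|=9
Step 14: on WHITE (7,6): turn R to E, flip to black, move to (7,7). |black|=10
Step 15: on BLACK (7,7): turn L to N, flip to white, move to (6,7). |black|=9
Step 16: on BLACK (6,7): turn L to W, flip to white, move to (6,6). |black|=8
Step 17: on BLACK (6,6): turn L to S, flip to white, move to (7,6). |black|=7

Answer: 7 6 S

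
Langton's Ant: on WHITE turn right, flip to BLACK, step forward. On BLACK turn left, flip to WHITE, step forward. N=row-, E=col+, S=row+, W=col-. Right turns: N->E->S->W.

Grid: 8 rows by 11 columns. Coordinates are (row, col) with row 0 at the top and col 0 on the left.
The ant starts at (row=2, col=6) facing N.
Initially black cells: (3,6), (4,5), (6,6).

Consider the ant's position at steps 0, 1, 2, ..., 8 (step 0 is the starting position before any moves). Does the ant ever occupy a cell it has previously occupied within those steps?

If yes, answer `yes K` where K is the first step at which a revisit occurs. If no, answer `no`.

Step 1: on WHITE (2,6): turn R to E, flip to black, move to (2,7). |black|=4 — new cell
Step 2: on WHITE (2,7): turn R to S, flip to black, move to (3,7). |black|=5 — new cell
Step 3: on WHITE (3,7): turn R to W, flip to black, move to (3,6). |black|=6 — new cell
Step 4: on BLACK (3,6): turn L to S, flip to white, move to (4,6). |black|=5 — new cell
Step 5: on WHITE (4,6): turn R to W, flip to black, move to (4,5). |black|=6 — new cell
Step 6: on BLACK (4,5): turn L to S, flip to white, move to (5,5). |black|=5 — new cell
Step 7: on WHITE (5,5): turn R to W, flip to black, move to (5,4). |black|=6 — new cell
Step 8: on WHITE (5,4): turn R to N, flip to black, move to (4,4). |black|=7 — new cell
No revisit within 8 steps.

Answer: no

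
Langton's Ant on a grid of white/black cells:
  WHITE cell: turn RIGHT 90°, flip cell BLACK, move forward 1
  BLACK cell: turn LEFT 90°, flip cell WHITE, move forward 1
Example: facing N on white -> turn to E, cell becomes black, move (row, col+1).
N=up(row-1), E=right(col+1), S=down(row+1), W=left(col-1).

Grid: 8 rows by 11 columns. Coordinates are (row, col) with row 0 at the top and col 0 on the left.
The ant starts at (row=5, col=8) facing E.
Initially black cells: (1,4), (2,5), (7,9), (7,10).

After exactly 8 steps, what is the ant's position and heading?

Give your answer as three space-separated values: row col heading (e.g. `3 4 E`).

Step 1: on WHITE (5,8): turn R to S, flip to black, move to (6,8). |black|=5
Step 2: on WHITE (6,8): turn R to W, flip to black, move to (6,7). |black|=6
Step 3: on WHITE (6,7): turn R to N, flip to black, move to (5,7). |black|=7
Step 4: on WHITE (5,7): turn R to E, flip to black, move to (5,8). |black|=8
Step 5: on BLACK (5,8): turn L to N, flip to white, move to (4,8). |black|=7
Step 6: on WHITE (4,8): turn R to E, flip to black, move to (4,9). |black|=8
Step 7: on WHITE (4,9): turn R to S, flip to black, move to (5,9). |black|=9
Step 8: on WHITE (5,9): turn R to W, flip to black, move to (5,8). |black|=10

Answer: 5 8 W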